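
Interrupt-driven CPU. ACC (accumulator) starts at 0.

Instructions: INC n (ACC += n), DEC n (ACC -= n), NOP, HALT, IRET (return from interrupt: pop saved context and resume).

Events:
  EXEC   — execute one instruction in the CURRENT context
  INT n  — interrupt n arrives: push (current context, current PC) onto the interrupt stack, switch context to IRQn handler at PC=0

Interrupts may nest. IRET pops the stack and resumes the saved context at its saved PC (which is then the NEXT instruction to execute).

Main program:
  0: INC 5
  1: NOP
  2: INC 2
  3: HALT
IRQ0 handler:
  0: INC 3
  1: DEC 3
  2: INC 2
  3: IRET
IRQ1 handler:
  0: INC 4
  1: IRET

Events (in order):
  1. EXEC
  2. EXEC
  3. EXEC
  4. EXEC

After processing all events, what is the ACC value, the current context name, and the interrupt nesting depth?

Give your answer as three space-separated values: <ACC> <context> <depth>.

Event 1 (EXEC): [MAIN] PC=0: INC 5 -> ACC=5
Event 2 (EXEC): [MAIN] PC=1: NOP
Event 3 (EXEC): [MAIN] PC=2: INC 2 -> ACC=7
Event 4 (EXEC): [MAIN] PC=3: HALT

Answer: 7 MAIN 0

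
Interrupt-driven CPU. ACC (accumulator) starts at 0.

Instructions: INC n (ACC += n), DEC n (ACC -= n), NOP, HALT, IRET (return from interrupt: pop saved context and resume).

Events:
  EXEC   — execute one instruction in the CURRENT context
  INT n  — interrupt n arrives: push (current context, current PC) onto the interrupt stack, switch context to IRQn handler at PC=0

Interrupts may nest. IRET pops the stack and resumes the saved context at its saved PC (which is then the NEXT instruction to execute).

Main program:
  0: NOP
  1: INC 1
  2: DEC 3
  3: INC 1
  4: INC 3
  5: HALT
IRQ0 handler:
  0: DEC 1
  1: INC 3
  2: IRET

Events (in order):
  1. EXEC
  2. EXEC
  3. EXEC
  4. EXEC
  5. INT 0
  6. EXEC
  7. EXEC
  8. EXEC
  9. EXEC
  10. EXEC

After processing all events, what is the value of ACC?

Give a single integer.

Event 1 (EXEC): [MAIN] PC=0: NOP
Event 2 (EXEC): [MAIN] PC=1: INC 1 -> ACC=1
Event 3 (EXEC): [MAIN] PC=2: DEC 3 -> ACC=-2
Event 4 (EXEC): [MAIN] PC=3: INC 1 -> ACC=-1
Event 5 (INT 0): INT 0 arrives: push (MAIN, PC=4), enter IRQ0 at PC=0 (depth now 1)
Event 6 (EXEC): [IRQ0] PC=0: DEC 1 -> ACC=-2
Event 7 (EXEC): [IRQ0] PC=1: INC 3 -> ACC=1
Event 8 (EXEC): [IRQ0] PC=2: IRET -> resume MAIN at PC=4 (depth now 0)
Event 9 (EXEC): [MAIN] PC=4: INC 3 -> ACC=4
Event 10 (EXEC): [MAIN] PC=5: HALT

Answer: 4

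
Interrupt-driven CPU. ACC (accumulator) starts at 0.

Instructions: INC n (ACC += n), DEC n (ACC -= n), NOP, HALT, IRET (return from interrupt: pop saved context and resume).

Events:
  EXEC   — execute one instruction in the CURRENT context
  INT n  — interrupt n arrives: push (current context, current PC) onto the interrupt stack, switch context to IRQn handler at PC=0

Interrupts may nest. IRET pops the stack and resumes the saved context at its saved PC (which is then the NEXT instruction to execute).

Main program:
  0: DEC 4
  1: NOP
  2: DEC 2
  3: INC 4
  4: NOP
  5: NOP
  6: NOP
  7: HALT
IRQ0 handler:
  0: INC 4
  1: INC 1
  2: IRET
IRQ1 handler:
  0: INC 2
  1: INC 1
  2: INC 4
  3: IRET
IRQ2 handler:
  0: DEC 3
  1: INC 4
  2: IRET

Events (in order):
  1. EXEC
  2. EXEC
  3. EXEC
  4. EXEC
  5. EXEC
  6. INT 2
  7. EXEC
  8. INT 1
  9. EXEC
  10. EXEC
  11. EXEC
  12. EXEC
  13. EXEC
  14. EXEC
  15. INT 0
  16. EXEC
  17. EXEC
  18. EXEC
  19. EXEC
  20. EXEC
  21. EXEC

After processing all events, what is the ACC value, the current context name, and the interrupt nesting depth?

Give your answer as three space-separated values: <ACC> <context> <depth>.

Event 1 (EXEC): [MAIN] PC=0: DEC 4 -> ACC=-4
Event 2 (EXEC): [MAIN] PC=1: NOP
Event 3 (EXEC): [MAIN] PC=2: DEC 2 -> ACC=-6
Event 4 (EXEC): [MAIN] PC=3: INC 4 -> ACC=-2
Event 5 (EXEC): [MAIN] PC=4: NOP
Event 6 (INT 2): INT 2 arrives: push (MAIN, PC=5), enter IRQ2 at PC=0 (depth now 1)
Event 7 (EXEC): [IRQ2] PC=0: DEC 3 -> ACC=-5
Event 8 (INT 1): INT 1 arrives: push (IRQ2, PC=1), enter IRQ1 at PC=0 (depth now 2)
Event 9 (EXEC): [IRQ1] PC=0: INC 2 -> ACC=-3
Event 10 (EXEC): [IRQ1] PC=1: INC 1 -> ACC=-2
Event 11 (EXEC): [IRQ1] PC=2: INC 4 -> ACC=2
Event 12 (EXEC): [IRQ1] PC=3: IRET -> resume IRQ2 at PC=1 (depth now 1)
Event 13 (EXEC): [IRQ2] PC=1: INC 4 -> ACC=6
Event 14 (EXEC): [IRQ2] PC=2: IRET -> resume MAIN at PC=5 (depth now 0)
Event 15 (INT 0): INT 0 arrives: push (MAIN, PC=5), enter IRQ0 at PC=0 (depth now 1)
Event 16 (EXEC): [IRQ0] PC=0: INC 4 -> ACC=10
Event 17 (EXEC): [IRQ0] PC=1: INC 1 -> ACC=11
Event 18 (EXEC): [IRQ0] PC=2: IRET -> resume MAIN at PC=5 (depth now 0)
Event 19 (EXEC): [MAIN] PC=5: NOP
Event 20 (EXEC): [MAIN] PC=6: NOP
Event 21 (EXEC): [MAIN] PC=7: HALT

Answer: 11 MAIN 0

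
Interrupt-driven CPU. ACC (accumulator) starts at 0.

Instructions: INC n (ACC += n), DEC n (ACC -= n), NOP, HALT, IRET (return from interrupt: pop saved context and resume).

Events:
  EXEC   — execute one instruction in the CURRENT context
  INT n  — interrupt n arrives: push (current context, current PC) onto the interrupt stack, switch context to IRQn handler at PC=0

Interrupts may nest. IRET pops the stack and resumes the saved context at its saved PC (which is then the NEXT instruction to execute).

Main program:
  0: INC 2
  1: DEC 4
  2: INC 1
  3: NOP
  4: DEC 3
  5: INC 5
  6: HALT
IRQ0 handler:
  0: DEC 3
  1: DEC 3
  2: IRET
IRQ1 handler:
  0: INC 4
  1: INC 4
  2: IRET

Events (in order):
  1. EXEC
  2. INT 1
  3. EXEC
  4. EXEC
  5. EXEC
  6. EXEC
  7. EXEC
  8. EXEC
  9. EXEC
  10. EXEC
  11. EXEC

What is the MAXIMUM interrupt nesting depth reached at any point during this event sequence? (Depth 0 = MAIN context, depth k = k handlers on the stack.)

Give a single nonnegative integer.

Event 1 (EXEC): [MAIN] PC=0: INC 2 -> ACC=2 [depth=0]
Event 2 (INT 1): INT 1 arrives: push (MAIN, PC=1), enter IRQ1 at PC=0 (depth now 1) [depth=1]
Event 3 (EXEC): [IRQ1] PC=0: INC 4 -> ACC=6 [depth=1]
Event 4 (EXEC): [IRQ1] PC=1: INC 4 -> ACC=10 [depth=1]
Event 5 (EXEC): [IRQ1] PC=2: IRET -> resume MAIN at PC=1 (depth now 0) [depth=0]
Event 6 (EXEC): [MAIN] PC=1: DEC 4 -> ACC=6 [depth=0]
Event 7 (EXEC): [MAIN] PC=2: INC 1 -> ACC=7 [depth=0]
Event 8 (EXEC): [MAIN] PC=3: NOP [depth=0]
Event 9 (EXEC): [MAIN] PC=4: DEC 3 -> ACC=4 [depth=0]
Event 10 (EXEC): [MAIN] PC=5: INC 5 -> ACC=9 [depth=0]
Event 11 (EXEC): [MAIN] PC=6: HALT [depth=0]
Max depth observed: 1

Answer: 1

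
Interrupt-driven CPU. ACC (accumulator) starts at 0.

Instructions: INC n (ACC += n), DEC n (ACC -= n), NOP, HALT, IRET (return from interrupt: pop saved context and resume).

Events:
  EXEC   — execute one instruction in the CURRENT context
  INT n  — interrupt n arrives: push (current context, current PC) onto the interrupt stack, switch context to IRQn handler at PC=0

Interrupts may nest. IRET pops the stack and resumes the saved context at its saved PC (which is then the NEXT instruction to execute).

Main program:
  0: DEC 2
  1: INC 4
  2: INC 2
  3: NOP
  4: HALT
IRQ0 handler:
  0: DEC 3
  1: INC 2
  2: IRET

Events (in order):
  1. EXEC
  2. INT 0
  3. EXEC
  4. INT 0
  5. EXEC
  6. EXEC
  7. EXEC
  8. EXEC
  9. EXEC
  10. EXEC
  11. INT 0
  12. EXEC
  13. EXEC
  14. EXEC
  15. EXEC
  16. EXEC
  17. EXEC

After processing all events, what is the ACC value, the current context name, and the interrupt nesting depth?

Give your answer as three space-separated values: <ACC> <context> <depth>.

Event 1 (EXEC): [MAIN] PC=0: DEC 2 -> ACC=-2
Event 2 (INT 0): INT 0 arrives: push (MAIN, PC=1), enter IRQ0 at PC=0 (depth now 1)
Event 3 (EXEC): [IRQ0] PC=0: DEC 3 -> ACC=-5
Event 4 (INT 0): INT 0 arrives: push (IRQ0, PC=1), enter IRQ0 at PC=0 (depth now 2)
Event 5 (EXEC): [IRQ0] PC=0: DEC 3 -> ACC=-8
Event 6 (EXEC): [IRQ0] PC=1: INC 2 -> ACC=-6
Event 7 (EXEC): [IRQ0] PC=2: IRET -> resume IRQ0 at PC=1 (depth now 1)
Event 8 (EXEC): [IRQ0] PC=1: INC 2 -> ACC=-4
Event 9 (EXEC): [IRQ0] PC=2: IRET -> resume MAIN at PC=1 (depth now 0)
Event 10 (EXEC): [MAIN] PC=1: INC 4 -> ACC=0
Event 11 (INT 0): INT 0 arrives: push (MAIN, PC=2), enter IRQ0 at PC=0 (depth now 1)
Event 12 (EXEC): [IRQ0] PC=0: DEC 3 -> ACC=-3
Event 13 (EXEC): [IRQ0] PC=1: INC 2 -> ACC=-1
Event 14 (EXEC): [IRQ0] PC=2: IRET -> resume MAIN at PC=2 (depth now 0)
Event 15 (EXEC): [MAIN] PC=2: INC 2 -> ACC=1
Event 16 (EXEC): [MAIN] PC=3: NOP
Event 17 (EXEC): [MAIN] PC=4: HALT

Answer: 1 MAIN 0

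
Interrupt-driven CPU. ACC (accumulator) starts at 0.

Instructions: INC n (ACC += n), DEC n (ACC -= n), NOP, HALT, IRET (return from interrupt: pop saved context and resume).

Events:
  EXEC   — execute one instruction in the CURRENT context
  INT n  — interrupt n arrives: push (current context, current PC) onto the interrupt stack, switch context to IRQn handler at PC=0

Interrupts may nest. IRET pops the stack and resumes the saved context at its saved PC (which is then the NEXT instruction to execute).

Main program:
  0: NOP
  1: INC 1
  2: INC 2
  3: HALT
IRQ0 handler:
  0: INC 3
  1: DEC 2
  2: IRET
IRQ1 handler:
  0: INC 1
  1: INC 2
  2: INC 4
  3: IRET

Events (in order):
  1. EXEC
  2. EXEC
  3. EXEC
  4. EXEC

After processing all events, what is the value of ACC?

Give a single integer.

Answer: 3

Derivation:
Event 1 (EXEC): [MAIN] PC=0: NOP
Event 2 (EXEC): [MAIN] PC=1: INC 1 -> ACC=1
Event 3 (EXEC): [MAIN] PC=2: INC 2 -> ACC=3
Event 4 (EXEC): [MAIN] PC=3: HALT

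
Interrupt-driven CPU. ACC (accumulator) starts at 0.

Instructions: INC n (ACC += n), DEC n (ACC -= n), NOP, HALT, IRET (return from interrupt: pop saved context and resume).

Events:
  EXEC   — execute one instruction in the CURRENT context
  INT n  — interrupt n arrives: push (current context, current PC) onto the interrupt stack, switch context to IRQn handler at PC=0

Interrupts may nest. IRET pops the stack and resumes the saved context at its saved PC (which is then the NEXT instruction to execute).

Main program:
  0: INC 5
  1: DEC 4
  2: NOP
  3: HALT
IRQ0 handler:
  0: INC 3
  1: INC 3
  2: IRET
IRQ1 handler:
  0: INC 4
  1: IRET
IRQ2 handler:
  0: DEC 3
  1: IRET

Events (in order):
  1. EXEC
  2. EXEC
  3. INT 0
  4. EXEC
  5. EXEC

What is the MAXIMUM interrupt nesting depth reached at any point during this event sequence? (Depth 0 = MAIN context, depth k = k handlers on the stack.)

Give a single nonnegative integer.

Answer: 1

Derivation:
Event 1 (EXEC): [MAIN] PC=0: INC 5 -> ACC=5 [depth=0]
Event 2 (EXEC): [MAIN] PC=1: DEC 4 -> ACC=1 [depth=0]
Event 3 (INT 0): INT 0 arrives: push (MAIN, PC=2), enter IRQ0 at PC=0 (depth now 1) [depth=1]
Event 4 (EXEC): [IRQ0] PC=0: INC 3 -> ACC=4 [depth=1]
Event 5 (EXEC): [IRQ0] PC=1: INC 3 -> ACC=7 [depth=1]
Max depth observed: 1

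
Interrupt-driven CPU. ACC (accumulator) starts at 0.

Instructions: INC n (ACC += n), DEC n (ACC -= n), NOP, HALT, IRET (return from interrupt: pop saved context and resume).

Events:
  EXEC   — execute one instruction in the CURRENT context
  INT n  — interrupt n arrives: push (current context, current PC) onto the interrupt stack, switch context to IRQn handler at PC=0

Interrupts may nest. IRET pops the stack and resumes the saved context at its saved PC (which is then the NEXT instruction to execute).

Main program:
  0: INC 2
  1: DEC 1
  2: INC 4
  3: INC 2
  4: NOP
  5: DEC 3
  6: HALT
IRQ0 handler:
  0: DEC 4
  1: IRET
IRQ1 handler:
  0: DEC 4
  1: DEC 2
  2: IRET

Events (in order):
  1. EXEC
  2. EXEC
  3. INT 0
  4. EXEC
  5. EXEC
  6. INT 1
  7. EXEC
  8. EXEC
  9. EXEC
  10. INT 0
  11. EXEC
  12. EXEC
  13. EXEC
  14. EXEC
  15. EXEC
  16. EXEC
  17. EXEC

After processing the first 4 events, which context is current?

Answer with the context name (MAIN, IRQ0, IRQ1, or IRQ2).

Answer: IRQ0

Derivation:
Event 1 (EXEC): [MAIN] PC=0: INC 2 -> ACC=2
Event 2 (EXEC): [MAIN] PC=1: DEC 1 -> ACC=1
Event 3 (INT 0): INT 0 arrives: push (MAIN, PC=2), enter IRQ0 at PC=0 (depth now 1)
Event 4 (EXEC): [IRQ0] PC=0: DEC 4 -> ACC=-3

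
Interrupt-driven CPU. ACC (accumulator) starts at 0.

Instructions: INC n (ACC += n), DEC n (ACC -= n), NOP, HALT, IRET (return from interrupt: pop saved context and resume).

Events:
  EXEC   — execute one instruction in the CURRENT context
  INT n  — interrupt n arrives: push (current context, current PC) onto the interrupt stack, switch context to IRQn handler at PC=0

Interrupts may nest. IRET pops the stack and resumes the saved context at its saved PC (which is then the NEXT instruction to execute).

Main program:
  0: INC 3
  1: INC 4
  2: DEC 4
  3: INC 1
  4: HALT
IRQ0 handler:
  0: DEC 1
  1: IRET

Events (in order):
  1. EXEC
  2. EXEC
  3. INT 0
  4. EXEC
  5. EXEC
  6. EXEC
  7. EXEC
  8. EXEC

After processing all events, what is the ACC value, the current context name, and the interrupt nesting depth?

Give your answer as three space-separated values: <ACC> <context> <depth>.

Event 1 (EXEC): [MAIN] PC=0: INC 3 -> ACC=3
Event 2 (EXEC): [MAIN] PC=1: INC 4 -> ACC=7
Event 3 (INT 0): INT 0 arrives: push (MAIN, PC=2), enter IRQ0 at PC=0 (depth now 1)
Event 4 (EXEC): [IRQ0] PC=0: DEC 1 -> ACC=6
Event 5 (EXEC): [IRQ0] PC=1: IRET -> resume MAIN at PC=2 (depth now 0)
Event 6 (EXEC): [MAIN] PC=2: DEC 4 -> ACC=2
Event 7 (EXEC): [MAIN] PC=3: INC 1 -> ACC=3
Event 8 (EXEC): [MAIN] PC=4: HALT

Answer: 3 MAIN 0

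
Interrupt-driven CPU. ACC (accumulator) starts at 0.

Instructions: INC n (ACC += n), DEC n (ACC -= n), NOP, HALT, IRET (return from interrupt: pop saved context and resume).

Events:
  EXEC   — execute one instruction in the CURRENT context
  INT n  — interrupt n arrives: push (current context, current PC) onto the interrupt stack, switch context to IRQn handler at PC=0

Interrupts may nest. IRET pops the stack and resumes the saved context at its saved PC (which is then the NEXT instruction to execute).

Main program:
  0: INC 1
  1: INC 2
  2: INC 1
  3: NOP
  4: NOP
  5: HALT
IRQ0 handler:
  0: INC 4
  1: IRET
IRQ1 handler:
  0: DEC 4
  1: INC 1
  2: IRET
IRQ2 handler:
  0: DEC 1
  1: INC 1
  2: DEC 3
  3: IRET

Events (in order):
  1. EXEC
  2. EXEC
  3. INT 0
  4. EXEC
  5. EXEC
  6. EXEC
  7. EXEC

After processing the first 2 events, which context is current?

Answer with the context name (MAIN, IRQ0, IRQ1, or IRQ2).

Answer: MAIN

Derivation:
Event 1 (EXEC): [MAIN] PC=0: INC 1 -> ACC=1
Event 2 (EXEC): [MAIN] PC=1: INC 2 -> ACC=3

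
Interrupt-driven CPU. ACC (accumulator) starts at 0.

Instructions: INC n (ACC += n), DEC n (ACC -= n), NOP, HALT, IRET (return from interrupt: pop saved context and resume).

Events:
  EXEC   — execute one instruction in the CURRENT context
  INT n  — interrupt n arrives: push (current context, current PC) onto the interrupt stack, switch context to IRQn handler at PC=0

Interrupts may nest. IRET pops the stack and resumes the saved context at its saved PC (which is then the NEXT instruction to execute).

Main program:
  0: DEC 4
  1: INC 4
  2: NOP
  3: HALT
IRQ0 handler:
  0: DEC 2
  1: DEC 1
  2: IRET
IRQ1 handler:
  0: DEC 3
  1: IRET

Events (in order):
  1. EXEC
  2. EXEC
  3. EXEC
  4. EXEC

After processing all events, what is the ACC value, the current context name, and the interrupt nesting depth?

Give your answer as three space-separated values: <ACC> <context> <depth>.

Event 1 (EXEC): [MAIN] PC=0: DEC 4 -> ACC=-4
Event 2 (EXEC): [MAIN] PC=1: INC 4 -> ACC=0
Event 3 (EXEC): [MAIN] PC=2: NOP
Event 4 (EXEC): [MAIN] PC=3: HALT

Answer: 0 MAIN 0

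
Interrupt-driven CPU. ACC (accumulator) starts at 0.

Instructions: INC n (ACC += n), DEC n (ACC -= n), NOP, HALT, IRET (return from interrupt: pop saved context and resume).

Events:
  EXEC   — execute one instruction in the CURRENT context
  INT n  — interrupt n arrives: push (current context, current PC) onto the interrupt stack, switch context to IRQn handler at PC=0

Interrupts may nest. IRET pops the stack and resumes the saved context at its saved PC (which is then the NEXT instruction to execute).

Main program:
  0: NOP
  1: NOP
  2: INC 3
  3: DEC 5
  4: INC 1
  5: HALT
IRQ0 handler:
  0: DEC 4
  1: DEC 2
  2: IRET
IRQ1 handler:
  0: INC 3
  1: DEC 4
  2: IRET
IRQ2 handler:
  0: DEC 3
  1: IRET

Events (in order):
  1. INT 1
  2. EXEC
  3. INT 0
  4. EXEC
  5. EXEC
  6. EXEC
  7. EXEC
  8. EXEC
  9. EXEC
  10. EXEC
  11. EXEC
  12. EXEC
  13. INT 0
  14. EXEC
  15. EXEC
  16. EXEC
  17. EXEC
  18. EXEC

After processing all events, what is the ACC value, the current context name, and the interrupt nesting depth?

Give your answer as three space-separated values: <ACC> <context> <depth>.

Answer: -14 MAIN 0

Derivation:
Event 1 (INT 1): INT 1 arrives: push (MAIN, PC=0), enter IRQ1 at PC=0 (depth now 1)
Event 2 (EXEC): [IRQ1] PC=0: INC 3 -> ACC=3
Event 3 (INT 0): INT 0 arrives: push (IRQ1, PC=1), enter IRQ0 at PC=0 (depth now 2)
Event 4 (EXEC): [IRQ0] PC=0: DEC 4 -> ACC=-1
Event 5 (EXEC): [IRQ0] PC=1: DEC 2 -> ACC=-3
Event 6 (EXEC): [IRQ0] PC=2: IRET -> resume IRQ1 at PC=1 (depth now 1)
Event 7 (EXEC): [IRQ1] PC=1: DEC 4 -> ACC=-7
Event 8 (EXEC): [IRQ1] PC=2: IRET -> resume MAIN at PC=0 (depth now 0)
Event 9 (EXEC): [MAIN] PC=0: NOP
Event 10 (EXEC): [MAIN] PC=1: NOP
Event 11 (EXEC): [MAIN] PC=2: INC 3 -> ACC=-4
Event 12 (EXEC): [MAIN] PC=3: DEC 5 -> ACC=-9
Event 13 (INT 0): INT 0 arrives: push (MAIN, PC=4), enter IRQ0 at PC=0 (depth now 1)
Event 14 (EXEC): [IRQ0] PC=0: DEC 4 -> ACC=-13
Event 15 (EXEC): [IRQ0] PC=1: DEC 2 -> ACC=-15
Event 16 (EXEC): [IRQ0] PC=2: IRET -> resume MAIN at PC=4 (depth now 0)
Event 17 (EXEC): [MAIN] PC=4: INC 1 -> ACC=-14
Event 18 (EXEC): [MAIN] PC=5: HALT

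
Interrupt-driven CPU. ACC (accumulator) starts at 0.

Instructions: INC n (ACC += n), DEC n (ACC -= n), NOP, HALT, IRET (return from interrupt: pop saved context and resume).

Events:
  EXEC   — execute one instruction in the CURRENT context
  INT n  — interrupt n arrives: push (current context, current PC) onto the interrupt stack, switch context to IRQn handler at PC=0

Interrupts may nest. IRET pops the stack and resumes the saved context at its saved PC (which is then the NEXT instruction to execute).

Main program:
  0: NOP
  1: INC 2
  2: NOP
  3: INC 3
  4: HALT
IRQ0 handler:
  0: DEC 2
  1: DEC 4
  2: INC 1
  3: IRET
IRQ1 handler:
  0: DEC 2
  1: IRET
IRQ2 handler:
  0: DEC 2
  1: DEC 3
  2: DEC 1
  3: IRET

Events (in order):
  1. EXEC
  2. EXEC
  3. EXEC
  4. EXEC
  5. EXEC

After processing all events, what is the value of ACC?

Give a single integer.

Answer: 5

Derivation:
Event 1 (EXEC): [MAIN] PC=0: NOP
Event 2 (EXEC): [MAIN] PC=1: INC 2 -> ACC=2
Event 3 (EXEC): [MAIN] PC=2: NOP
Event 4 (EXEC): [MAIN] PC=3: INC 3 -> ACC=5
Event 5 (EXEC): [MAIN] PC=4: HALT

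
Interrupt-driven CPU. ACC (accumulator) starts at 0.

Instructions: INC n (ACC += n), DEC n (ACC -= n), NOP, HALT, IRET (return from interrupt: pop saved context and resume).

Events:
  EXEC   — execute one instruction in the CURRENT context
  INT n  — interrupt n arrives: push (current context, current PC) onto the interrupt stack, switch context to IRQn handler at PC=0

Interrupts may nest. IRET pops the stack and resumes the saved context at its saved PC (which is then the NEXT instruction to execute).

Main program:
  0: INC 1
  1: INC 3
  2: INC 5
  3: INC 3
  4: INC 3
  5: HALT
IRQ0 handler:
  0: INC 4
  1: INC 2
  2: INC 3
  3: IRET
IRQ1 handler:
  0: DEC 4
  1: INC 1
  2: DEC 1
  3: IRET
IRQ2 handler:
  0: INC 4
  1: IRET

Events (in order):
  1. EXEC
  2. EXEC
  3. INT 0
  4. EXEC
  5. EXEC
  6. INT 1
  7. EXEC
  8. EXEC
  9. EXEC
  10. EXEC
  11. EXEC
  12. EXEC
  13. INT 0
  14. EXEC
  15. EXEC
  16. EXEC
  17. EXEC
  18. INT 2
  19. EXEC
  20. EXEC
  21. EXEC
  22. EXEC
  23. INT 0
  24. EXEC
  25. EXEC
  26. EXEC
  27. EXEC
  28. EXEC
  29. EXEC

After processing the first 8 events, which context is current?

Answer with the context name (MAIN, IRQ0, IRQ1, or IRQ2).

Answer: IRQ1

Derivation:
Event 1 (EXEC): [MAIN] PC=0: INC 1 -> ACC=1
Event 2 (EXEC): [MAIN] PC=1: INC 3 -> ACC=4
Event 3 (INT 0): INT 0 arrives: push (MAIN, PC=2), enter IRQ0 at PC=0 (depth now 1)
Event 4 (EXEC): [IRQ0] PC=0: INC 4 -> ACC=8
Event 5 (EXEC): [IRQ0] PC=1: INC 2 -> ACC=10
Event 6 (INT 1): INT 1 arrives: push (IRQ0, PC=2), enter IRQ1 at PC=0 (depth now 2)
Event 7 (EXEC): [IRQ1] PC=0: DEC 4 -> ACC=6
Event 8 (EXEC): [IRQ1] PC=1: INC 1 -> ACC=7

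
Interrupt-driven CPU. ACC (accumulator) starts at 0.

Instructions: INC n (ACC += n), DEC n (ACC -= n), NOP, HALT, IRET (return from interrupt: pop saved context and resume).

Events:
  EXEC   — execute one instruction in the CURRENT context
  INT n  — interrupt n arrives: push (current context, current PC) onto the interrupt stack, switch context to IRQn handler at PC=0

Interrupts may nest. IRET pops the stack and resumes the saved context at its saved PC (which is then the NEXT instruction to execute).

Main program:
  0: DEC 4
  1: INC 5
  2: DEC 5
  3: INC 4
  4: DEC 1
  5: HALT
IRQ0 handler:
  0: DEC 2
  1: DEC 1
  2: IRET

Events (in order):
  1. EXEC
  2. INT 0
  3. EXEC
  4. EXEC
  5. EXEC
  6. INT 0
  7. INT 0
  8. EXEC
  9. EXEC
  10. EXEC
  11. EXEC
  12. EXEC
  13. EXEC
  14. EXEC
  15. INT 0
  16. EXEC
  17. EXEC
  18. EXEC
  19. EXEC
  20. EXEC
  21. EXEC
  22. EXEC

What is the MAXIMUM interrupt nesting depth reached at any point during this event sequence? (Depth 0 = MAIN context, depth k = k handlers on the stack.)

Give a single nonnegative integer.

Answer: 2

Derivation:
Event 1 (EXEC): [MAIN] PC=0: DEC 4 -> ACC=-4 [depth=0]
Event 2 (INT 0): INT 0 arrives: push (MAIN, PC=1), enter IRQ0 at PC=0 (depth now 1) [depth=1]
Event 3 (EXEC): [IRQ0] PC=0: DEC 2 -> ACC=-6 [depth=1]
Event 4 (EXEC): [IRQ0] PC=1: DEC 1 -> ACC=-7 [depth=1]
Event 5 (EXEC): [IRQ0] PC=2: IRET -> resume MAIN at PC=1 (depth now 0) [depth=0]
Event 6 (INT 0): INT 0 arrives: push (MAIN, PC=1), enter IRQ0 at PC=0 (depth now 1) [depth=1]
Event 7 (INT 0): INT 0 arrives: push (IRQ0, PC=0), enter IRQ0 at PC=0 (depth now 2) [depth=2]
Event 8 (EXEC): [IRQ0] PC=0: DEC 2 -> ACC=-9 [depth=2]
Event 9 (EXEC): [IRQ0] PC=1: DEC 1 -> ACC=-10 [depth=2]
Event 10 (EXEC): [IRQ0] PC=2: IRET -> resume IRQ0 at PC=0 (depth now 1) [depth=1]
Event 11 (EXEC): [IRQ0] PC=0: DEC 2 -> ACC=-12 [depth=1]
Event 12 (EXEC): [IRQ0] PC=1: DEC 1 -> ACC=-13 [depth=1]
Event 13 (EXEC): [IRQ0] PC=2: IRET -> resume MAIN at PC=1 (depth now 0) [depth=0]
Event 14 (EXEC): [MAIN] PC=1: INC 5 -> ACC=-8 [depth=0]
Event 15 (INT 0): INT 0 arrives: push (MAIN, PC=2), enter IRQ0 at PC=0 (depth now 1) [depth=1]
Event 16 (EXEC): [IRQ0] PC=0: DEC 2 -> ACC=-10 [depth=1]
Event 17 (EXEC): [IRQ0] PC=1: DEC 1 -> ACC=-11 [depth=1]
Event 18 (EXEC): [IRQ0] PC=2: IRET -> resume MAIN at PC=2 (depth now 0) [depth=0]
Event 19 (EXEC): [MAIN] PC=2: DEC 5 -> ACC=-16 [depth=0]
Event 20 (EXEC): [MAIN] PC=3: INC 4 -> ACC=-12 [depth=0]
Event 21 (EXEC): [MAIN] PC=4: DEC 1 -> ACC=-13 [depth=0]
Event 22 (EXEC): [MAIN] PC=5: HALT [depth=0]
Max depth observed: 2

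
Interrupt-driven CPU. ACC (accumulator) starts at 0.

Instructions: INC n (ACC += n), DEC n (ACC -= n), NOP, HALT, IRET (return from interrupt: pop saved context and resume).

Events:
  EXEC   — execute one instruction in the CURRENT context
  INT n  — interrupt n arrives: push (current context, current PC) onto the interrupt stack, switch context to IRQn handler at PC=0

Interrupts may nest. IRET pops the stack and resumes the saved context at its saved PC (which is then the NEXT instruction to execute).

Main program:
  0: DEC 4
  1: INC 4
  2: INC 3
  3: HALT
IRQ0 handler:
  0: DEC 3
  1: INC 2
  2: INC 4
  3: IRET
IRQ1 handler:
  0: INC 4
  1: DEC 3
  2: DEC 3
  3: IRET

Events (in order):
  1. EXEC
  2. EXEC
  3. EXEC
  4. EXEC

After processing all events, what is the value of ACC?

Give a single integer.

Event 1 (EXEC): [MAIN] PC=0: DEC 4 -> ACC=-4
Event 2 (EXEC): [MAIN] PC=1: INC 4 -> ACC=0
Event 3 (EXEC): [MAIN] PC=2: INC 3 -> ACC=3
Event 4 (EXEC): [MAIN] PC=3: HALT

Answer: 3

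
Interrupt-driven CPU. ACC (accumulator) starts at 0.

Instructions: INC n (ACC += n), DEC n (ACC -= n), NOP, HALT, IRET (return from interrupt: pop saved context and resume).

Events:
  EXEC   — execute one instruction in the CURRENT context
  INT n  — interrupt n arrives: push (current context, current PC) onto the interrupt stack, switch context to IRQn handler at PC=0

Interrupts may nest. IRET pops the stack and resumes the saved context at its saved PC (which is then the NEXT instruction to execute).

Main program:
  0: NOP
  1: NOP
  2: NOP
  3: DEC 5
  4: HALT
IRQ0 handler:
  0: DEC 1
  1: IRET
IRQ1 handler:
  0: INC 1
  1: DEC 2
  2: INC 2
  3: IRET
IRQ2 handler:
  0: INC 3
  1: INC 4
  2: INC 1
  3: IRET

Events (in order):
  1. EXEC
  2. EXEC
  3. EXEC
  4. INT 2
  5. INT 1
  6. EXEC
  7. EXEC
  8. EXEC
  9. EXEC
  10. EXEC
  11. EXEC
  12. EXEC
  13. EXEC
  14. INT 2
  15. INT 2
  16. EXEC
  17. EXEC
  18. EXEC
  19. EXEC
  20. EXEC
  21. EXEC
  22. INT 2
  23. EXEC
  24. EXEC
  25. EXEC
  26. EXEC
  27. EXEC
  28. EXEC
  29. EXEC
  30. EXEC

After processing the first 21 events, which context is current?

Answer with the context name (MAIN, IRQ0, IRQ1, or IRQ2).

Answer: IRQ2

Derivation:
Event 1 (EXEC): [MAIN] PC=0: NOP
Event 2 (EXEC): [MAIN] PC=1: NOP
Event 3 (EXEC): [MAIN] PC=2: NOP
Event 4 (INT 2): INT 2 arrives: push (MAIN, PC=3), enter IRQ2 at PC=0 (depth now 1)
Event 5 (INT 1): INT 1 arrives: push (IRQ2, PC=0), enter IRQ1 at PC=0 (depth now 2)
Event 6 (EXEC): [IRQ1] PC=0: INC 1 -> ACC=1
Event 7 (EXEC): [IRQ1] PC=1: DEC 2 -> ACC=-1
Event 8 (EXEC): [IRQ1] PC=2: INC 2 -> ACC=1
Event 9 (EXEC): [IRQ1] PC=3: IRET -> resume IRQ2 at PC=0 (depth now 1)
Event 10 (EXEC): [IRQ2] PC=0: INC 3 -> ACC=4
Event 11 (EXEC): [IRQ2] PC=1: INC 4 -> ACC=8
Event 12 (EXEC): [IRQ2] PC=2: INC 1 -> ACC=9
Event 13 (EXEC): [IRQ2] PC=3: IRET -> resume MAIN at PC=3 (depth now 0)
Event 14 (INT 2): INT 2 arrives: push (MAIN, PC=3), enter IRQ2 at PC=0 (depth now 1)
Event 15 (INT 2): INT 2 arrives: push (IRQ2, PC=0), enter IRQ2 at PC=0 (depth now 2)
Event 16 (EXEC): [IRQ2] PC=0: INC 3 -> ACC=12
Event 17 (EXEC): [IRQ2] PC=1: INC 4 -> ACC=16
Event 18 (EXEC): [IRQ2] PC=2: INC 1 -> ACC=17
Event 19 (EXEC): [IRQ2] PC=3: IRET -> resume IRQ2 at PC=0 (depth now 1)
Event 20 (EXEC): [IRQ2] PC=0: INC 3 -> ACC=20
Event 21 (EXEC): [IRQ2] PC=1: INC 4 -> ACC=24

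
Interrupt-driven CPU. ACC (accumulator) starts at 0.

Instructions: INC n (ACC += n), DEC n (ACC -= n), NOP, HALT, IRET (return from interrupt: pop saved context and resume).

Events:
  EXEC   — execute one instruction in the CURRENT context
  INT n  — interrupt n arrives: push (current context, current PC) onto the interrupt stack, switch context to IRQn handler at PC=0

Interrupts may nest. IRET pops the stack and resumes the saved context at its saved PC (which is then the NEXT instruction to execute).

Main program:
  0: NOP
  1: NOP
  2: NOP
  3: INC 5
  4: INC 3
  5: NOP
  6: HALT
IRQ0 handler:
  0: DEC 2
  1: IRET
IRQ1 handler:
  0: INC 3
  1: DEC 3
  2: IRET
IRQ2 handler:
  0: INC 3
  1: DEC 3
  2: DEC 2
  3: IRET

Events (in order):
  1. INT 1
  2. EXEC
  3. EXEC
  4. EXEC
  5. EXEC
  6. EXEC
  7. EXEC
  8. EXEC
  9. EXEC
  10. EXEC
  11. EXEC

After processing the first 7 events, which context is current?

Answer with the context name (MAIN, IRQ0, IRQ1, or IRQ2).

Event 1 (INT 1): INT 1 arrives: push (MAIN, PC=0), enter IRQ1 at PC=0 (depth now 1)
Event 2 (EXEC): [IRQ1] PC=0: INC 3 -> ACC=3
Event 3 (EXEC): [IRQ1] PC=1: DEC 3 -> ACC=0
Event 4 (EXEC): [IRQ1] PC=2: IRET -> resume MAIN at PC=0 (depth now 0)
Event 5 (EXEC): [MAIN] PC=0: NOP
Event 6 (EXEC): [MAIN] PC=1: NOP
Event 7 (EXEC): [MAIN] PC=2: NOP

Answer: MAIN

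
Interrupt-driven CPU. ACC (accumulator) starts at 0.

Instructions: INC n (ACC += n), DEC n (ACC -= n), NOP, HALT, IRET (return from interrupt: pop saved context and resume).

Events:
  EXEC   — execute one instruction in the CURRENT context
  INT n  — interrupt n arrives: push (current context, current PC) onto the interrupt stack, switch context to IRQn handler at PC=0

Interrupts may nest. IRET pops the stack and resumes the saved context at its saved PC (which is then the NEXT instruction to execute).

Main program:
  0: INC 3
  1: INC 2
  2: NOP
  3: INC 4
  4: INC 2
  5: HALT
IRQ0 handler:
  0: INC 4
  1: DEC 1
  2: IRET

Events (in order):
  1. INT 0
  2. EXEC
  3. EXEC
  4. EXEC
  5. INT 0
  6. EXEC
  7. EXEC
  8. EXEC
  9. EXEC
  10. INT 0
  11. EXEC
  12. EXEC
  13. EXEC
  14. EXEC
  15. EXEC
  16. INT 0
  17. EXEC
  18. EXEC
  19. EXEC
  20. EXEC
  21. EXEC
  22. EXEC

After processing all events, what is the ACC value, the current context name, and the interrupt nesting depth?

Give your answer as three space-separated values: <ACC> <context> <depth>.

Answer: 23 MAIN 0

Derivation:
Event 1 (INT 0): INT 0 arrives: push (MAIN, PC=0), enter IRQ0 at PC=0 (depth now 1)
Event 2 (EXEC): [IRQ0] PC=0: INC 4 -> ACC=4
Event 3 (EXEC): [IRQ0] PC=1: DEC 1 -> ACC=3
Event 4 (EXEC): [IRQ0] PC=2: IRET -> resume MAIN at PC=0 (depth now 0)
Event 5 (INT 0): INT 0 arrives: push (MAIN, PC=0), enter IRQ0 at PC=0 (depth now 1)
Event 6 (EXEC): [IRQ0] PC=0: INC 4 -> ACC=7
Event 7 (EXEC): [IRQ0] PC=1: DEC 1 -> ACC=6
Event 8 (EXEC): [IRQ0] PC=2: IRET -> resume MAIN at PC=0 (depth now 0)
Event 9 (EXEC): [MAIN] PC=0: INC 3 -> ACC=9
Event 10 (INT 0): INT 0 arrives: push (MAIN, PC=1), enter IRQ0 at PC=0 (depth now 1)
Event 11 (EXEC): [IRQ0] PC=0: INC 4 -> ACC=13
Event 12 (EXEC): [IRQ0] PC=1: DEC 1 -> ACC=12
Event 13 (EXEC): [IRQ0] PC=2: IRET -> resume MAIN at PC=1 (depth now 0)
Event 14 (EXEC): [MAIN] PC=1: INC 2 -> ACC=14
Event 15 (EXEC): [MAIN] PC=2: NOP
Event 16 (INT 0): INT 0 arrives: push (MAIN, PC=3), enter IRQ0 at PC=0 (depth now 1)
Event 17 (EXEC): [IRQ0] PC=0: INC 4 -> ACC=18
Event 18 (EXEC): [IRQ0] PC=1: DEC 1 -> ACC=17
Event 19 (EXEC): [IRQ0] PC=2: IRET -> resume MAIN at PC=3 (depth now 0)
Event 20 (EXEC): [MAIN] PC=3: INC 4 -> ACC=21
Event 21 (EXEC): [MAIN] PC=4: INC 2 -> ACC=23
Event 22 (EXEC): [MAIN] PC=5: HALT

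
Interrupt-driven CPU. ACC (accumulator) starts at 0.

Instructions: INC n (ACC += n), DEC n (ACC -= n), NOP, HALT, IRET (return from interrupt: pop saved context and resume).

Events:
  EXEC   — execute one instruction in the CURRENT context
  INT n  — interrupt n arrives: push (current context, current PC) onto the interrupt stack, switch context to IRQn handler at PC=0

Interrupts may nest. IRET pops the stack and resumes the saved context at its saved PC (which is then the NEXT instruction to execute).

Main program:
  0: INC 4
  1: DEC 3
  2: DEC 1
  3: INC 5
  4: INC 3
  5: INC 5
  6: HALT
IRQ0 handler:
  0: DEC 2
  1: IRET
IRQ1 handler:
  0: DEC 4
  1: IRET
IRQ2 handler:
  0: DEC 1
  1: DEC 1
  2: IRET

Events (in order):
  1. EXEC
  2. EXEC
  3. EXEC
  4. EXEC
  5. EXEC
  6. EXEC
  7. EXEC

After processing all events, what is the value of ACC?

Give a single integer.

Event 1 (EXEC): [MAIN] PC=0: INC 4 -> ACC=4
Event 2 (EXEC): [MAIN] PC=1: DEC 3 -> ACC=1
Event 3 (EXEC): [MAIN] PC=2: DEC 1 -> ACC=0
Event 4 (EXEC): [MAIN] PC=3: INC 5 -> ACC=5
Event 5 (EXEC): [MAIN] PC=4: INC 3 -> ACC=8
Event 6 (EXEC): [MAIN] PC=5: INC 5 -> ACC=13
Event 7 (EXEC): [MAIN] PC=6: HALT

Answer: 13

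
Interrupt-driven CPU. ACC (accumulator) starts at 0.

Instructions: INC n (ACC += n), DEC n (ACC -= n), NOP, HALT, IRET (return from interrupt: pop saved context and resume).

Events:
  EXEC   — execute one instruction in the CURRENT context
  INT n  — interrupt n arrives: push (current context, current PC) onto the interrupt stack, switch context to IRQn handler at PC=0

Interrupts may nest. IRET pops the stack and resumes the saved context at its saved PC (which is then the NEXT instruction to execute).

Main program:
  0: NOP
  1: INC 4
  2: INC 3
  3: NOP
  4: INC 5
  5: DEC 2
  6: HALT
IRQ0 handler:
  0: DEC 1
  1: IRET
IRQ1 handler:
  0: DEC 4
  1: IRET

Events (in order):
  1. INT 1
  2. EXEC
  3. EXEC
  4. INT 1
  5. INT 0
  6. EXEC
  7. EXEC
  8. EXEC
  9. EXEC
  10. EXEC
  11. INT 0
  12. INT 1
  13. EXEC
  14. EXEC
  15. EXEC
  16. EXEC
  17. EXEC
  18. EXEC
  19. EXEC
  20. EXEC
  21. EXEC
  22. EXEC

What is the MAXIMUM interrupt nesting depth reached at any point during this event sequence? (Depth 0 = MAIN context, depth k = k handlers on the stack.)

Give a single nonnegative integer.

Answer: 2

Derivation:
Event 1 (INT 1): INT 1 arrives: push (MAIN, PC=0), enter IRQ1 at PC=0 (depth now 1) [depth=1]
Event 2 (EXEC): [IRQ1] PC=0: DEC 4 -> ACC=-4 [depth=1]
Event 3 (EXEC): [IRQ1] PC=1: IRET -> resume MAIN at PC=0 (depth now 0) [depth=0]
Event 4 (INT 1): INT 1 arrives: push (MAIN, PC=0), enter IRQ1 at PC=0 (depth now 1) [depth=1]
Event 5 (INT 0): INT 0 arrives: push (IRQ1, PC=0), enter IRQ0 at PC=0 (depth now 2) [depth=2]
Event 6 (EXEC): [IRQ0] PC=0: DEC 1 -> ACC=-5 [depth=2]
Event 7 (EXEC): [IRQ0] PC=1: IRET -> resume IRQ1 at PC=0 (depth now 1) [depth=1]
Event 8 (EXEC): [IRQ1] PC=0: DEC 4 -> ACC=-9 [depth=1]
Event 9 (EXEC): [IRQ1] PC=1: IRET -> resume MAIN at PC=0 (depth now 0) [depth=0]
Event 10 (EXEC): [MAIN] PC=0: NOP [depth=0]
Event 11 (INT 0): INT 0 arrives: push (MAIN, PC=1), enter IRQ0 at PC=0 (depth now 1) [depth=1]
Event 12 (INT 1): INT 1 arrives: push (IRQ0, PC=0), enter IRQ1 at PC=0 (depth now 2) [depth=2]
Event 13 (EXEC): [IRQ1] PC=0: DEC 4 -> ACC=-13 [depth=2]
Event 14 (EXEC): [IRQ1] PC=1: IRET -> resume IRQ0 at PC=0 (depth now 1) [depth=1]
Event 15 (EXEC): [IRQ0] PC=0: DEC 1 -> ACC=-14 [depth=1]
Event 16 (EXEC): [IRQ0] PC=1: IRET -> resume MAIN at PC=1 (depth now 0) [depth=0]
Event 17 (EXEC): [MAIN] PC=1: INC 4 -> ACC=-10 [depth=0]
Event 18 (EXEC): [MAIN] PC=2: INC 3 -> ACC=-7 [depth=0]
Event 19 (EXEC): [MAIN] PC=3: NOP [depth=0]
Event 20 (EXEC): [MAIN] PC=4: INC 5 -> ACC=-2 [depth=0]
Event 21 (EXEC): [MAIN] PC=5: DEC 2 -> ACC=-4 [depth=0]
Event 22 (EXEC): [MAIN] PC=6: HALT [depth=0]
Max depth observed: 2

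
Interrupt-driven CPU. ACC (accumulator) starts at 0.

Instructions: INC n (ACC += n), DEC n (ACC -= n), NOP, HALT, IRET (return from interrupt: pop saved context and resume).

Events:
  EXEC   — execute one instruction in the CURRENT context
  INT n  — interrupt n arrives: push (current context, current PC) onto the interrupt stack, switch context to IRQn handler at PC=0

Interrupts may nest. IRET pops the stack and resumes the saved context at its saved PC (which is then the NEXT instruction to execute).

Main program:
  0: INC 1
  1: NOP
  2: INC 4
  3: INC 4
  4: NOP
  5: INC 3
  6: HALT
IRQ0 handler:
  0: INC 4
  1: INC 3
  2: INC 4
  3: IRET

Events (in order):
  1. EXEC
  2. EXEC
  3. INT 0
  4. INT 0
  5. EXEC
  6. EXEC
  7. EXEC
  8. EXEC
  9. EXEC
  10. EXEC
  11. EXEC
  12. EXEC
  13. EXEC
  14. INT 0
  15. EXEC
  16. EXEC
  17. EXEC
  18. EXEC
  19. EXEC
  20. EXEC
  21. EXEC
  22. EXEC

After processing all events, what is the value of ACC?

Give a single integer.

Event 1 (EXEC): [MAIN] PC=0: INC 1 -> ACC=1
Event 2 (EXEC): [MAIN] PC=1: NOP
Event 3 (INT 0): INT 0 arrives: push (MAIN, PC=2), enter IRQ0 at PC=0 (depth now 1)
Event 4 (INT 0): INT 0 arrives: push (IRQ0, PC=0), enter IRQ0 at PC=0 (depth now 2)
Event 5 (EXEC): [IRQ0] PC=0: INC 4 -> ACC=5
Event 6 (EXEC): [IRQ0] PC=1: INC 3 -> ACC=8
Event 7 (EXEC): [IRQ0] PC=2: INC 4 -> ACC=12
Event 8 (EXEC): [IRQ0] PC=3: IRET -> resume IRQ0 at PC=0 (depth now 1)
Event 9 (EXEC): [IRQ0] PC=0: INC 4 -> ACC=16
Event 10 (EXEC): [IRQ0] PC=1: INC 3 -> ACC=19
Event 11 (EXEC): [IRQ0] PC=2: INC 4 -> ACC=23
Event 12 (EXEC): [IRQ0] PC=3: IRET -> resume MAIN at PC=2 (depth now 0)
Event 13 (EXEC): [MAIN] PC=2: INC 4 -> ACC=27
Event 14 (INT 0): INT 0 arrives: push (MAIN, PC=3), enter IRQ0 at PC=0 (depth now 1)
Event 15 (EXEC): [IRQ0] PC=0: INC 4 -> ACC=31
Event 16 (EXEC): [IRQ0] PC=1: INC 3 -> ACC=34
Event 17 (EXEC): [IRQ0] PC=2: INC 4 -> ACC=38
Event 18 (EXEC): [IRQ0] PC=3: IRET -> resume MAIN at PC=3 (depth now 0)
Event 19 (EXEC): [MAIN] PC=3: INC 4 -> ACC=42
Event 20 (EXEC): [MAIN] PC=4: NOP
Event 21 (EXEC): [MAIN] PC=5: INC 3 -> ACC=45
Event 22 (EXEC): [MAIN] PC=6: HALT

Answer: 45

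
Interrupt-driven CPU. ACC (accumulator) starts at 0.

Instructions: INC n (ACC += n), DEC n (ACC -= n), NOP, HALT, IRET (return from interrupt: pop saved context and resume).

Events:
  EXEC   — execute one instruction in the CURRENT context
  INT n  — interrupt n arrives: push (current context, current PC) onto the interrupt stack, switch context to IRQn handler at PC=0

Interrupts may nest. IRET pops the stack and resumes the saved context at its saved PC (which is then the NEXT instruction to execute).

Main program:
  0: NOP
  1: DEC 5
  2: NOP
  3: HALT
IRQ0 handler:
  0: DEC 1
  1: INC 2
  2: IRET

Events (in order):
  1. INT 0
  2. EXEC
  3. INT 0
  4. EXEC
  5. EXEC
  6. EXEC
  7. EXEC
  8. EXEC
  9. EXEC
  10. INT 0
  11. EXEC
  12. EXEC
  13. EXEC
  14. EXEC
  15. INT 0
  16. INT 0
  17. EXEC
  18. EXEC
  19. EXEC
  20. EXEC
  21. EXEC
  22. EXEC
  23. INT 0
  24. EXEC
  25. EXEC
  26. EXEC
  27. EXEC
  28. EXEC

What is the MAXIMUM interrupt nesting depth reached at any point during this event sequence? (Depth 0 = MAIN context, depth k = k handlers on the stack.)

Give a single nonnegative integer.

Event 1 (INT 0): INT 0 arrives: push (MAIN, PC=0), enter IRQ0 at PC=0 (depth now 1) [depth=1]
Event 2 (EXEC): [IRQ0] PC=0: DEC 1 -> ACC=-1 [depth=1]
Event 3 (INT 0): INT 0 arrives: push (IRQ0, PC=1), enter IRQ0 at PC=0 (depth now 2) [depth=2]
Event 4 (EXEC): [IRQ0] PC=0: DEC 1 -> ACC=-2 [depth=2]
Event 5 (EXEC): [IRQ0] PC=1: INC 2 -> ACC=0 [depth=2]
Event 6 (EXEC): [IRQ0] PC=2: IRET -> resume IRQ0 at PC=1 (depth now 1) [depth=1]
Event 7 (EXEC): [IRQ0] PC=1: INC 2 -> ACC=2 [depth=1]
Event 8 (EXEC): [IRQ0] PC=2: IRET -> resume MAIN at PC=0 (depth now 0) [depth=0]
Event 9 (EXEC): [MAIN] PC=0: NOP [depth=0]
Event 10 (INT 0): INT 0 arrives: push (MAIN, PC=1), enter IRQ0 at PC=0 (depth now 1) [depth=1]
Event 11 (EXEC): [IRQ0] PC=0: DEC 1 -> ACC=1 [depth=1]
Event 12 (EXEC): [IRQ0] PC=1: INC 2 -> ACC=3 [depth=1]
Event 13 (EXEC): [IRQ0] PC=2: IRET -> resume MAIN at PC=1 (depth now 0) [depth=0]
Event 14 (EXEC): [MAIN] PC=1: DEC 5 -> ACC=-2 [depth=0]
Event 15 (INT 0): INT 0 arrives: push (MAIN, PC=2), enter IRQ0 at PC=0 (depth now 1) [depth=1]
Event 16 (INT 0): INT 0 arrives: push (IRQ0, PC=0), enter IRQ0 at PC=0 (depth now 2) [depth=2]
Event 17 (EXEC): [IRQ0] PC=0: DEC 1 -> ACC=-3 [depth=2]
Event 18 (EXEC): [IRQ0] PC=1: INC 2 -> ACC=-1 [depth=2]
Event 19 (EXEC): [IRQ0] PC=2: IRET -> resume IRQ0 at PC=0 (depth now 1) [depth=1]
Event 20 (EXEC): [IRQ0] PC=0: DEC 1 -> ACC=-2 [depth=1]
Event 21 (EXEC): [IRQ0] PC=1: INC 2 -> ACC=0 [depth=1]
Event 22 (EXEC): [IRQ0] PC=2: IRET -> resume MAIN at PC=2 (depth now 0) [depth=0]
Event 23 (INT 0): INT 0 arrives: push (MAIN, PC=2), enter IRQ0 at PC=0 (depth now 1) [depth=1]
Event 24 (EXEC): [IRQ0] PC=0: DEC 1 -> ACC=-1 [depth=1]
Event 25 (EXEC): [IRQ0] PC=1: INC 2 -> ACC=1 [depth=1]
Event 26 (EXEC): [IRQ0] PC=2: IRET -> resume MAIN at PC=2 (depth now 0) [depth=0]
Event 27 (EXEC): [MAIN] PC=2: NOP [depth=0]
Event 28 (EXEC): [MAIN] PC=3: HALT [depth=0]
Max depth observed: 2

Answer: 2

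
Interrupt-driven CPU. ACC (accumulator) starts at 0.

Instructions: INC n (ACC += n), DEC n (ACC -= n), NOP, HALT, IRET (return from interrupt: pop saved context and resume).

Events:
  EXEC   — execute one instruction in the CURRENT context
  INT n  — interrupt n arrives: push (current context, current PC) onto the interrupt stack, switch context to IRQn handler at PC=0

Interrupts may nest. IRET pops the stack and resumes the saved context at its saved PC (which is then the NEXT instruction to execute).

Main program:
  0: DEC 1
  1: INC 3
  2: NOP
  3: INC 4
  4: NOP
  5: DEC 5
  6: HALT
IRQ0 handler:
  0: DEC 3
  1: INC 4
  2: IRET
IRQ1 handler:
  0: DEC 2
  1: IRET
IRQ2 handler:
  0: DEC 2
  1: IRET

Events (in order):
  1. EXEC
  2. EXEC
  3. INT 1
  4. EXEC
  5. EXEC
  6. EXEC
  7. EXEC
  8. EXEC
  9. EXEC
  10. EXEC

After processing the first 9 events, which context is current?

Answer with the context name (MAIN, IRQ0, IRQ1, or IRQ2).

Event 1 (EXEC): [MAIN] PC=0: DEC 1 -> ACC=-1
Event 2 (EXEC): [MAIN] PC=1: INC 3 -> ACC=2
Event 3 (INT 1): INT 1 arrives: push (MAIN, PC=2), enter IRQ1 at PC=0 (depth now 1)
Event 4 (EXEC): [IRQ1] PC=0: DEC 2 -> ACC=0
Event 5 (EXEC): [IRQ1] PC=1: IRET -> resume MAIN at PC=2 (depth now 0)
Event 6 (EXEC): [MAIN] PC=2: NOP
Event 7 (EXEC): [MAIN] PC=3: INC 4 -> ACC=4
Event 8 (EXEC): [MAIN] PC=4: NOP
Event 9 (EXEC): [MAIN] PC=5: DEC 5 -> ACC=-1

Answer: MAIN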